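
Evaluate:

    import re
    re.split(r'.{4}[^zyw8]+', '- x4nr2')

The pattern matches exactly 4 of any character; then one or more of any character except [zyw8].
Each match becomes a cut point; 2 segments remain.

['', '']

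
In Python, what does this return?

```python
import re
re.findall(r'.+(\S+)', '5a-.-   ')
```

['-']

This matches one or more of any character; then one or more of a non-whitespace character (captured).
Scanning left to right: at [0:5] match '5a-.-', group 1 = '-'.
`findall` collects group 1 from the one match (1 total).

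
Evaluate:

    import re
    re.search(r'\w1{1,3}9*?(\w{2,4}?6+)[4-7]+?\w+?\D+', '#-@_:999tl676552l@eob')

None

The pattern matches a word character, then 1 to 3 of a literal '1'; then zero or more of a literal '9' (lazy); then 2 to 4 of a word character (lazy), then one or more of the literal '6' (captured); then one or more of a character in [4-7] (lazy), then one or more of a word character (lazy), then one or more of a non-digit.
`re.search` scans for the first position where the pattern succeeds.
Here the pattern never matches, so the call returns None.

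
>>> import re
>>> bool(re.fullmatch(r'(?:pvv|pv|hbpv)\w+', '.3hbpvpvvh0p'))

False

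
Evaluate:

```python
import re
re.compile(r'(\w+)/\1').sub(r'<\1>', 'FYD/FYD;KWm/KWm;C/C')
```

'<FYD>;<KWm>;<C>'

The backreference `\1` re-matches whatever the first group consumed, character for character.
Matches: at [0:7] → 'FYD/FYD'; at [8:15] → 'KWm/KWm'; at [16:19] → 'C/C'.
`\1` in the replacement pulls in group 1's text for each match.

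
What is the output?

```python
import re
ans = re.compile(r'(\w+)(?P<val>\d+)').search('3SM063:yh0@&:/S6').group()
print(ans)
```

3SM063

The match spans [0:6] → '3SM063'.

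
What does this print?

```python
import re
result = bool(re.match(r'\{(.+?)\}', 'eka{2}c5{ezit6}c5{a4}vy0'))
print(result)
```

False

`match` is anchored at position 0; if the pattern doesn't fit there, it returns None.
Here position 0 doesn't satisfy it, so the call returns None, and `bool(None)` is False.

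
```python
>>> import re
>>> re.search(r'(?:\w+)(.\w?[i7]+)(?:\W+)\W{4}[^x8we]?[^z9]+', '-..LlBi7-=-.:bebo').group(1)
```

'i7'

The match spans [3:17] → 'LlBi7-=-.:bebo'.
Captured: group 1 = 'i7'.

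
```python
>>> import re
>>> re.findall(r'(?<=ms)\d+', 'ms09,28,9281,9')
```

The lookaround is zero-width — it requires the adjacent text to match without consuming it, so the asserted text isn't part of the match.
Matches: at [2:4] → '09'.
With no groups in the pattern, `findall` gives back each whole match — 1 here.

['09']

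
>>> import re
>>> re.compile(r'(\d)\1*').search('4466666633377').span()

After group 1 captures some text, `\1` only succeeds where that same text appears again.
The match spans [0:2] → '44'.

(0, 2)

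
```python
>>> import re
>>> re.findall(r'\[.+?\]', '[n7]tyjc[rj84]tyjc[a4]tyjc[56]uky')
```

['[n7]', '[rj84]', '[a4]', '[56]']

Matches: at [0:4] → '[n7]'; at [8:14] → '[rj84]'; at [18:22] → '[a4]'; at [26:30] → '[56]'.
`findall` yields the raw match text (4 of them) because the pattern has no groups.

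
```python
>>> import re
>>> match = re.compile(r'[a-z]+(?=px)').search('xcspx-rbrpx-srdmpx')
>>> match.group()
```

The lookaround is zero-width — it requires the adjacent text to match without consuming it, so the asserted text isn't part of the match.
The match spans [0:3] → 'xcs'.

'xcs'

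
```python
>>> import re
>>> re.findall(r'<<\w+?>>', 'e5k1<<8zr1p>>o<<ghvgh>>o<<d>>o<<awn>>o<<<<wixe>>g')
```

Scanning left to right: at [4:13] → '<<8zr1p>>'; at [14:23] → '<<ghvgh>>'; at [24:29] → '<<d>>'; at [30:37] → '<<awn>>'; at [40:48] → '<<wixe>>'.
`findall` yields the raw match text (5 of them) because the pattern has no groups.

['<<8zr1p>>', '<<ghvgh>>', '<<d>>', '<<awn>>', '<<wixe>>']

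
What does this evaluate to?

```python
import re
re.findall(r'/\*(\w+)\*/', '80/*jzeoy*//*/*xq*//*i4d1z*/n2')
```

Scanning left to right: at [2:11] match '/*jzeoy*/', group 1 = 'jzeoy'; at [13:19] match '/*xq*/', group 1 = 'xq'; at [19:28] match '/*i4d1z*/', group 1 = 'i4d1z'.
One capturing group, so `findall` returns just the captured substring from each match — 3 in all.

['jzeoy', 'xq', 'i4d1z']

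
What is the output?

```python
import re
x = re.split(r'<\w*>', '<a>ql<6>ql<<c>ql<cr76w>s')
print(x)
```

Matches to split on: at [0:3] → '<a>'; at [5:8] → '<6>'; at [11:14] → '<c>'; at [16:23] → '<cr76w>'.
`split` removes every match and returns the 5 fragments in between.

['', 'ql', 'ql<', 'ql', 's']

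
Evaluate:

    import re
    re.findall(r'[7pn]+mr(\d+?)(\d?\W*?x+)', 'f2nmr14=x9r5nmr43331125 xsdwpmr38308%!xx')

[('1', '4=x'), ('4333112', '5 x'), ('3830', '8%!xx')]

The `?` after the quantifier makes it lazy — it takes as little as possible before letting the rest of the pattern try.
2 groups means each result is a tuple of 2 captured strings — 3 here.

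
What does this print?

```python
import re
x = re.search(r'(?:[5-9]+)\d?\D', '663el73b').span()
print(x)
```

(0, 4)

This matches one or more of a character in [5-9] (non-capturing group); then optionally a digit, then a non-digit.
Unlike `match`, `search` isn't anchored — it looks for the pattern anywhere in the string.
The match spans [0:4] → '663e'.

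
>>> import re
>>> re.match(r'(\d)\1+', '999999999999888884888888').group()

'999999999999'

`re.match` won't scan ahead — the pattern has to work from the very first character.
The match spans [0:12] → '999999999999'.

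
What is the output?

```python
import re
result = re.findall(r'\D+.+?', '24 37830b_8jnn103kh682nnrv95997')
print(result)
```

[' 3', 'b_8', 'jnn1', 'kh6', 'nnrv9']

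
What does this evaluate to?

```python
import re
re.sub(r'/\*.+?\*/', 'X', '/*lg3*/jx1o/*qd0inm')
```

'Xjx1o/*qd0inm'

`sub` substitutes 'X' at each match site.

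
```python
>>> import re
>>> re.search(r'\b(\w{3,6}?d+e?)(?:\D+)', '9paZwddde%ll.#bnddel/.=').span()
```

(0, 23)

Pattern: a word boundary (`\b`, zero-width); then 3 to 6 of a word character (lazy), then one or more of the literal 'd', then optionally the literal 'e' (captured); then one or more of a non-digit (non-capturing group).
`re.search` tries every starting position until one works.
The match spans [0:23] → '9paZwddde%ll.#bnddel/.='.
Captured: group 1 = '9paZwddde'.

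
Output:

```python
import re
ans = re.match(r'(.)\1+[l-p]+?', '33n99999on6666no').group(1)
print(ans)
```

The match spans [0:3] → '33n'.
Captured: group 1 = '3'.

3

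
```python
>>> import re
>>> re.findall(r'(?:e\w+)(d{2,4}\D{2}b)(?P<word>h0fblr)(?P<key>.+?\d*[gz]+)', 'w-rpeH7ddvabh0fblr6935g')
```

[('ddvab', 'h0fblr', '6935g')]

Pattern: the literal 'e', then one or more of a word character (non-capturing group); then 2 to 4 of the literal 'd', then exactly 2 of a non-digit, then the literal 'b' (captured); then the literal 'h0f', then the literal 'blr' (captured as 'word'); then one or more of any character (lazy), then zero or more of a digit, then one or more of one of [gz] (captured as 'key').
Walking the string: at [4:23] match 'eH7ddvabh0fblr6935g', groups = ('ddvab', 'h0fblr', '6935g').
3 groups means the one result is a tuple of 3 captured strings — 1 here.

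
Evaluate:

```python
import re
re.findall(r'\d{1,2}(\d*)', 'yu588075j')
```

['8075']

Pattern: 1 to 2 of a digit; then zero or more of a digit (captured).
Scanning left to right: at [2:8] match '588075', group 1 = '8075'.
One capturing group, so `findall` returns just the captured substring from the one match — 1 in all.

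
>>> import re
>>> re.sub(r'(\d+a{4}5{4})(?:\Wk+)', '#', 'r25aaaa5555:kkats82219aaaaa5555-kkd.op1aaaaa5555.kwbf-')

'r#ats82219aaaaa5555-kkd.op1aaaaa5555.kwbf-'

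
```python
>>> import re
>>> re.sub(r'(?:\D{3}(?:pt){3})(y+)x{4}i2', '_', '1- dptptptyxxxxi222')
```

The pattern matches exactly 3 of a non-digit, then the literal 'pt' repeated 3 times (non-capturing group); then one or more of a literal 'y' (captured); then exactly 4 of the literal 'x', then the literal 'i2'.
Matches: at [1:17] → '- dptptptyxxxxi2'.
Every occurrence is swapped for '_'.

'1_22'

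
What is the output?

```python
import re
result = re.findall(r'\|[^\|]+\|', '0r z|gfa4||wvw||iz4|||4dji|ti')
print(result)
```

Since nothing is captured, `findall` lists the 4 matched substrings directly.

['|gfa4|', '|wvw|', '|iz4|', '|4dji|']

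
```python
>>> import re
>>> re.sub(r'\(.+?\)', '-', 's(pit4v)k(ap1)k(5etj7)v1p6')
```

Lazy quantifiers expand one character at a time until the remainder of the pattern can match.
Matches: at [1:8] → '(pit4v)'; at [9:14] → '(ap1)'; at [15:22] → '(5etj7)'.
Each match is replaced by '-'.

's-k-k-v1p6'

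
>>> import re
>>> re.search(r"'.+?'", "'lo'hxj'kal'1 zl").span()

(0, 4)

The `?` after the quantifier makes it lazy — it takes as little as possible before letting the rest of the pattern try.
`re.search` scans for the first position where the pattern succeeds.
The match spans [0:4] → "'lo'".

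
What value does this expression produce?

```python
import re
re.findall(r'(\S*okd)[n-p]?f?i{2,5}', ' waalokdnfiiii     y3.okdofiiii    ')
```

['waalokd', 'y3.okd']

This matches zero or more of a non-whitespace character, then the literal 'okd' (captured); then optionally a character in [n-p], then optionally the literal 'f', then 2 to 5 of the literal 'i'.
With a single group, `findall` returns only what that group captured — 2 items.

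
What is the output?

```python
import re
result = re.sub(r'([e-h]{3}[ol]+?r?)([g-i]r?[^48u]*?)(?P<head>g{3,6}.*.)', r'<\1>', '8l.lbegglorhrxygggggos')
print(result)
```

8l.lb<egglor>

This matches exactly 3 of a character in [e-h], then one or more of one of [ol] (lazy), then optionally a literal 'r' (captured); then a character in [g-i], then optionally the literal 'r', then zero or more of any character except [48u] (lazy) (captured); then 3 to 6 of the literal 'g', then zero or more of any character, then any character (captured as 'head').
Matches: at [5:22] → 'egglorhrxygggggos'.
The replacement refers to a captured group, so each match is rewritten using its own captured text.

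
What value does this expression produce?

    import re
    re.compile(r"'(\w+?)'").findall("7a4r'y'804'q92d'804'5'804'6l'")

['y', 'q92d', '5', '6l']

Because there's exactly one group, `findall` drops the full match and keeps group 1 from each hit.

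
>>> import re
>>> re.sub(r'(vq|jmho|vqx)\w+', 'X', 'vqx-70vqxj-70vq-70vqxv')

Matches: at [0:3] → 'vqx'; at [6:10] → 'vqxj'; at [18:22] → 'vqxv'.
`sub` substitutes 'X' at each match site.

'X-70X-70vq-70X'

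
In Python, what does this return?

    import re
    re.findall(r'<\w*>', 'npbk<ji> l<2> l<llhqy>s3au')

['<ji>', '<2>', '<llhqy>']

Walking the string: at [4:8] → '<ji>'; at [10:13] → '<2>'; at [15:22] → '<llhqy>'.
No capturing groups, so `findall` returns the 3 full match strings.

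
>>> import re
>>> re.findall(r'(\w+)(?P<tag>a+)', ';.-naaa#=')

This matches one or more of a word character (captured); then one or more of a literal 'a' (captured as 'tag').
Walking the string: at [3:7] match 'naaa', groups = ('naa', 'a').
2 groups means the one result is a tuple of 2 captured strings — 1 here.

[('naa', 'a')]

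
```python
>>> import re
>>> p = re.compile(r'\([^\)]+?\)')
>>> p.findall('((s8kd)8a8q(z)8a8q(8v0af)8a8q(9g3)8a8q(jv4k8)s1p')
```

['((s8kd)', '(z)', '(8v0af)', '(9g3)', '(jv4k8)']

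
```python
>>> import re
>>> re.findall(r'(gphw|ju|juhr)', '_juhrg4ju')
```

The regex engine tests alternatives in the order written; an earlier branch that matches wins even if a later one would match more.
Walking the string: at [1:3] match 'ju', group 1 = 'ju'; at [7:9] match 'ju', group 1 = 'ju'.
Because there's exactly one group, `findall` drops the full match and keeps group 1 from each hit.

['ju', 'ju']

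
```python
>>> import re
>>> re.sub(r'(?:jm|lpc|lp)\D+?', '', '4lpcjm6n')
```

'4m6n'

Alternation tries branches left to right and keeps the first one that lets the overall match succeed at that position.
Matches: at [1:5] → 'lpcj'.
`sub` substitutes '' at each match site.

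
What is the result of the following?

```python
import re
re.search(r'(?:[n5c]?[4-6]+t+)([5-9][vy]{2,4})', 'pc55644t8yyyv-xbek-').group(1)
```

Pattern: optionally one of [n5c], then one or more of a character in [4-6], then one or more of a literal 't' (non-capturing group); then a character in [5-9], then 2 to 4 of one of [vy] (captured).
`search` walks the string left to right and returns the first match it finds.
The match spans [1:13] → 'c55644t8yyyv'.
Captured: group 1 = '8yyyv'.

'8yyyv'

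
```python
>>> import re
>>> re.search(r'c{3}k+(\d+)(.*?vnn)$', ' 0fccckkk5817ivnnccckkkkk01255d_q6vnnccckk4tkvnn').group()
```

'ccckkk5817ivnnccckkkkk01255d_q6vnnccckk4tkvnn'

The pattern matches exactly 3 of a literal 'c', then one or more of a literal 'k'; then one or more of a digit (captured); then zero or more of any character (lazy), then the literal 'vnn' (captured); then anchored at the end.
`re.search` scans for the first position where the pattern succeeds.
The match spans [3:48] → 'ccckkk5817ivnnccckkkkk01255d_q6vnnccckk4tkvnn'.
Captured: group 1 = '5817', group 2 = 'ivnnccckkkkk01255d_q6vnnccckk4tkvnn'.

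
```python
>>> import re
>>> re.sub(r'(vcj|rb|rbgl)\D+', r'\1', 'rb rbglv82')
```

'rb82'

The replacement refers to a captured group, so each match is rewritten using its own captured text.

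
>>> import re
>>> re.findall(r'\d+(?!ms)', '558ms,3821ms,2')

['55', '382', '2']

The negative lookahead/lookbehind blocks any match where the forbidden context is present.
Scanning left to right: at [0:2] → '55'; at [6:9] → '382'; at [13:14] → '2'.
`findall` yields the raw match text (3 of them) because the pattern has no groups.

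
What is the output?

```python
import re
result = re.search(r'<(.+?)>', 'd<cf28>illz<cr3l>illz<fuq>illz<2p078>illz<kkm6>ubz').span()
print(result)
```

(1, 7)

The `?` after the quantifier makes it lazy — it takes as little as possible before letting the rest of the pattern try.
The match spans [1:7] → '<cf28>'.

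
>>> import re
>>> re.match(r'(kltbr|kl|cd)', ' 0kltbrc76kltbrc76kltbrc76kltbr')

None

`re.match` won't scan ahead — the pattern has to work from the very first character.
Here the pattern fails at index 0, so the call returns None.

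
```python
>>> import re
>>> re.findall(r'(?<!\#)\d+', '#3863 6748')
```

['863', '6748']

A negative assertion filters positions out without eating any characters.
Walking the string: at [2:5] → '863'; at [6:10] → '6748'.
With no groups in the pattern, `findall` gives back each whole match — 2 here.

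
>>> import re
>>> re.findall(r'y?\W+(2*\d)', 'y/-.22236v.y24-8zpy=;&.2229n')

One capturing group, so `findall` returns just the captured substring from each match — 3 in all.

['2223', '8', '2229']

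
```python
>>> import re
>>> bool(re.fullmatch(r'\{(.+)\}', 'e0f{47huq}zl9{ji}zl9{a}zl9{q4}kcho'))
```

`re.fullmatch` is like wrapping the pattern in `^…$` (in single-line mode).
Here the string isn't matched end-to-end, so the call returns None, and `bool(None)` is False.

False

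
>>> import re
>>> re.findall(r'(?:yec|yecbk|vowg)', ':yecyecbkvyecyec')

Alternation isn't longest-match — the leftmost alternative that fits at this position is chosen.
Matches: at [1:4] → 'yec'; at [4:7] → 'yec'; at [10:13] → 'yec'; at [13:16] → 'yec'.
No capturing groups, so `findall` returns the 4 full match strings.

['yec', 'yec', 'yec', 'yec']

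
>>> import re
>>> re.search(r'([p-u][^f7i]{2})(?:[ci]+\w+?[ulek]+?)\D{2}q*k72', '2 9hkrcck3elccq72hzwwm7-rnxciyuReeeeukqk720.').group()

The match spans [24:42] → 'rnxciyuReeeeukqk72'.

'rnxciyuReeeeukqk72'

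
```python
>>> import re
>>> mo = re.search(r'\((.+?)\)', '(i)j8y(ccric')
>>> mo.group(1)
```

'i'

`re.search` tries every starting position until one works.
The match spans [0:3] → '(i)'.
Captured: group 1 = 'i'.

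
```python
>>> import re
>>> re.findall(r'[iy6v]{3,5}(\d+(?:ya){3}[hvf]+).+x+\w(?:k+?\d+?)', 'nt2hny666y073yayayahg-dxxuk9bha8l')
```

Pattern: 3 to 5 of one of [iy6v]; then one or more of a digit, then the literal 'ya' repeated 3 times, then one or more of one of [hvf] (captured); then one or more of any character, then one or more of a literal 'x', then a word character; then one or more of a literal 'k' (lazy), then one or more of a digit (lazy) (non-capturing group).
`findall` collects group 1 from the one match (1 total).

['073yayayah']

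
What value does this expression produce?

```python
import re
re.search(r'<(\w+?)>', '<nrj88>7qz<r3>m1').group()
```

'<nrj88>'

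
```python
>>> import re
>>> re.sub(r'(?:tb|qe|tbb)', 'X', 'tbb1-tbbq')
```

`|` is ordered: at each position the engine commits to the first alternative that works.
Every occurrence is swapped for 'X'.

'Xb1-Xbq'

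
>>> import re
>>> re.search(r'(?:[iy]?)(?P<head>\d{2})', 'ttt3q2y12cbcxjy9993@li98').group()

This matches optionally one of [iy] (non-capturing group); then exactly 2 of a digit (captured as 'head').
`re.search` scans for the first position where the pattern succeeds.
The match spans [6:9] → 'y12'.
Captured: group 1 = '12'.

'y12'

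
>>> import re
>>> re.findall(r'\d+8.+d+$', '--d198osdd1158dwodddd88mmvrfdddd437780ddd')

['198osdd1158dwodddd88mmvrfdddd437780ddd']

The pattern matches one or more of a digit; then a literal '8', then one or more of any character, then one or more of a literal 'd'; then anchored at the end.
Walking the string: at [3:41] → '198osdd1158dwodddd88mmvrfdddd437780ddd'.
Since nothing is captured, `findall` lists the 1 matched substring directly.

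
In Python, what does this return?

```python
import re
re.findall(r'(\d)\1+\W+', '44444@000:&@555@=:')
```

['4', '0', '5']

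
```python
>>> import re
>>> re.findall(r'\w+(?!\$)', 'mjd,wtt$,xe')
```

['mjd', 'wt', 'xe']

Because the assertion is negative and zero-width, positions next to the forbidden text are skipped.
Walking the string: at [0:3] → 'mjd'; at [4:6] → 'wt'; at [9:11] → 'xe'.
With no groups in the pattern, `findall` gives back each whole match — 3 here.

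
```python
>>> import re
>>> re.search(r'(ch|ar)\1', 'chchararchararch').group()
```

A backreference is literal: `\1` must see the identical characters the first group matched.
The match spans [0:4] → 'chch'.

'chch'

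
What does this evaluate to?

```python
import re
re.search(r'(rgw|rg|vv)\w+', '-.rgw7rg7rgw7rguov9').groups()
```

('rgw',)

Alternation isn't longest-match — the leftmost alternative that fits at this position is chosen.
Unlike `match`, `search` isn't anchored — it looks for the pattern anywhere in the string.
The match spans [2:19] → 'rgw7rg7rgw7rguov9'.
Captured: group 1 = 'rgw'.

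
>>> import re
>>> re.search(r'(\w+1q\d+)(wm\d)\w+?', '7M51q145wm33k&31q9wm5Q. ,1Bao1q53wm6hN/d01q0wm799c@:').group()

Lazy quantifiers expand one character at a time until the remainder of the pattern can match.
The match spans [0:12] → '7M51q145wm33'.

'7M51q145wm33'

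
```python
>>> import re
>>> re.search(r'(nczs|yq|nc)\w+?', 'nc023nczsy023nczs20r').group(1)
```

'nc'

The match spans [0:3] → 'nc0'.
Captured: group 1 = 'nc'.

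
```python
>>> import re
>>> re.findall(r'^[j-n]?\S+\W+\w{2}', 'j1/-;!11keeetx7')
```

['j1/-;!11']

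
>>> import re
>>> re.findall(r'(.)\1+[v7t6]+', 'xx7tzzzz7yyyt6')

['x', 'z', 'y']

After group 1 captures some text, `\1` only succeeds where that same text appears again.
Matches: at [0:4] match 'xx7t', group 1 = 'x'; at [4:9] match 'zzzz7', group 1 = 'z'; at [9:14] match 'yyyt6', group 1 = 'y'.
One capturing group, so `findall` returns just the captured substring from each match — 3 in all.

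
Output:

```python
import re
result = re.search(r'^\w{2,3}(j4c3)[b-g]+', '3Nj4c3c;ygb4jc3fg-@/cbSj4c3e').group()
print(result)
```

3Nj4c3c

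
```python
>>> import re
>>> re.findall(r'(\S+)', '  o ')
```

This matches one or more of a non-whitespace character (captured).
Scanning left to right: at [2:3] match 'o', group 1 = 'o'.
With a single group, `findall` returns only what that group captured — 1 item.

['o']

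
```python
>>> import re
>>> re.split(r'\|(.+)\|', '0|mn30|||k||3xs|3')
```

['0', 'mn30|||k||3xs', '3']

With a capturing group present, the delimiter's captured portion is kept in the result list.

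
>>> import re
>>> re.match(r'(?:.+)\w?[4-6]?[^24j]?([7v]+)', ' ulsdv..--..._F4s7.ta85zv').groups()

('v',)

The match spans [0:25] → ' ulsdv..--..._F4s7.ta85zv'.
Captured: group 1 = 'v'.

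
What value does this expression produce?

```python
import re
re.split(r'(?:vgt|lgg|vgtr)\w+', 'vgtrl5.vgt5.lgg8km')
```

['', '.', '.', '']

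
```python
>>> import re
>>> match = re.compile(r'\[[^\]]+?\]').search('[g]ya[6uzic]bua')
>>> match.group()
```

The match spans [0:3] → '[g]'.

'[g]'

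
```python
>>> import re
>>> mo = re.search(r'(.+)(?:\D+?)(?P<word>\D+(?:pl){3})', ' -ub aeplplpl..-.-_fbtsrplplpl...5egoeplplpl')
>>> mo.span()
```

The pattern matches one or more of any character (captured); then one or more of a non-digit (lazy) (non-capturing group); then one or more of a non-digit, then the literal 'pl' repeated 3 times (captured as 'word').
`re.search` tries every starting position until one works.
The match spans [0:44] → ' -ub aeplplpl..-.-_fbtsrplplpl...5egoeplplpl'.
Captured: group 1 = ' -ub aeplplpl..-.-_fbtsrplplpl...5eg', group 2 = 'eplplpl'.

(0, 44)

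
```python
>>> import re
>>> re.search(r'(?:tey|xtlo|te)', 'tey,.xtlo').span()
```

(0, 3)

Branches in `(...|...)` are attempted left-to-right; the first branch that allows the whole pattern to succeed is taken.
`search` walks the string left to right and returns the first match it finds.
The match spans [0:3] → 'tey'.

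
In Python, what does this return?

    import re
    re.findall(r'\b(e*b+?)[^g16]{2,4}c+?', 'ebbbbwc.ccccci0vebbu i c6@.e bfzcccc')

['eb', 'b']

This matches a word boundary (`\b`, zero-width); then zero or more of a literal 'e', then one or more of a literal 'b' (lazy) (captured); then 2 to 4 of any character except [g16], then one or more of the literal 'c' (lazy).
Lazy quantifiers expand one character at a time until the remainder of the pattern can match.
Walking the string: at [0:7] match 'ebbbbwc', group 1 = 'eb'; at [29:35] match 'bfzccc', group 1 = 'b'.
`findall` collects group 1 from each match (2 total).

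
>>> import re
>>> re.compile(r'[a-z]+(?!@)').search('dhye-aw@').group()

Because the assertion is negative and zero-width, positions next to the forbidden text are skipped.
The match spans [0:4] → 'dhye'.

'dhye'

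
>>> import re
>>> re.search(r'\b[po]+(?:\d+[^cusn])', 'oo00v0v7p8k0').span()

(0, 5)

Pattern: a word boundary (`\b`, zero-width); then one or more of one of [po]; then one or more of a digit, then any character except [cusn] (non-capturing group).
The match spans [0:5] → 'oo00v'.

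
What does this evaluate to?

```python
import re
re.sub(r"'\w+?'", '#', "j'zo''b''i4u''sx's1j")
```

'j####s1j'

Every occurrence is swapped for '#'.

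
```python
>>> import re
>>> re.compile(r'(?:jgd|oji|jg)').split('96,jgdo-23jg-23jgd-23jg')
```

`|` is ordered: at each position the engine commits to the first alternative that works.
Matches to split on: at [3:6] → 'jgd'; at [10:12] → 'jg'; at [15:18] → 'jgd'; at [21:23] → 'jg'.
Each match becomes a cut point; 5 segments remain.

['96,', 'o-23', '-23', '-23', '']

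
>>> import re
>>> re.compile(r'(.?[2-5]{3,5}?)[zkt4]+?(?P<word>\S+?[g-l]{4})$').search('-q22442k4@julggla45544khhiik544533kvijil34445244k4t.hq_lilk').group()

'q22442k4@julggla45544khhiik544533kvijil34445244k4t.hq_lilk'

The pattern matches optionally any character, then 3 to 5 of a character in [2-5] (lazy) (captured); then one or more of one of [zkt4] (lazy); then one or more of a non-whitespace character (lazy), then exactly 4 of a character in [g-l] (captured as 'word'); then anchored at the end.
`re.search` scans for the first position where the pattern succeeds.
The match spans [1:59] → 'q22442k4@julggla45544khhiik544533kvijil34445244k4t.hq_lilk'.
Captured: group 1 = 'q224', group 2 = '2k4@julggla45544khhiik544533kvijil34445244k4t.hq_lilk'.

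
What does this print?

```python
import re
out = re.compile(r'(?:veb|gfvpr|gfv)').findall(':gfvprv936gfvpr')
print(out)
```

['gfvpr', 'gfvpr']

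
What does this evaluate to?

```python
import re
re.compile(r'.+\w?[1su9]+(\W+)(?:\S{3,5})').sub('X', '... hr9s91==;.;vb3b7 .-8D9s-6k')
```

Every occurrence is swapped for 'X'.

'X .-8D9s-6k'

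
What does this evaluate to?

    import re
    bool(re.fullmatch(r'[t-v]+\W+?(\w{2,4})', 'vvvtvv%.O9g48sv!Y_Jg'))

False

Pattern: one or more of a character in [t-v], then one or more of a non-word character (lazy); then 2 to 4 of a word character (captured).
For `fullmatch`, every character of the input must be accounted for by the pattern.
Here the string isn't matched end-to-end, so the call returns None, and `bool(None)` is False.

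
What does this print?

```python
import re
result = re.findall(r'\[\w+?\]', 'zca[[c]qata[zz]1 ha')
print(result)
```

['[c]', '[zz]']

Scanning left to right: at [4:7] → '[c]'; at [11:15] → '[zz]'.
`findall` yields the raw match text (2 of them) because the pattern has no groups.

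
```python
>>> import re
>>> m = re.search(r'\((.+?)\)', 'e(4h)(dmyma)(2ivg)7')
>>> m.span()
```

(1, 5)

`search` walks the string left to right and returns the first match it finds.
The match spans [1:5] → '(4h)'.
Captured: group 1 = '4h'.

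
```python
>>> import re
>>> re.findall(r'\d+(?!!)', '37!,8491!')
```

A negative assertion filters positions out without eating any characters.
Matches: at [0:1] → '3'; at [4:7] → '849'.
With no groups in the pattern, `findall` gives back each whole match — 2 here.

['3', '849']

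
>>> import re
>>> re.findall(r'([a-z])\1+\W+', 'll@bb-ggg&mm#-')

['l', 'b', 'g', 'm']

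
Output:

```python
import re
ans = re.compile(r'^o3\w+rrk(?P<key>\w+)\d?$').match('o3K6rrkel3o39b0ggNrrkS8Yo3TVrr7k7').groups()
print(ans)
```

('S8Yo3TVrr7k7',)

The pattern matches anchored at the start of the string; then the literal 'o3', then one or more of a word character, then the literal 'rrk'; then one or more of a word character (captured as 'key'); then optionally a digit; then anchored at the end.
`match` is anchored at position 0; if the pattern doesn't fit there, it returns None.
The match spans [0:33] → 'o3K6rrkel3o39b0ggNrrkS8Yo3TVrr7k7'.
Captured: group 1 = 'S8Yo3TVrr7k7'.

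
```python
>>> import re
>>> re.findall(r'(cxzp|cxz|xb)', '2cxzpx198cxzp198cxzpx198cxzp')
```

['cxzp', 'cxzp', 'cxzp', 'cxzp']

Alternation isn't longest-match — the leftmost alternative that fits at this position is chosen.
`findall` collects group 1 from each match (4 total).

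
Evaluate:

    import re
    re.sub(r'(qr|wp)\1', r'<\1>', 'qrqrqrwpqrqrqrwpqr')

After group 1 captures some text, `\1` only succeeds where that same text appears again.
Matches: at [0:4] → 'qrqr'; at [8:12] → 'qrqr'.
Each match is replaced using the text its own group 1 captured.

'<qr>qrwp<qr>qrwpqr'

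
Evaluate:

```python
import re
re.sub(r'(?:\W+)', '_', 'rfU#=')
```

The pattern matches one or more of a non-word character (non-capturing group).
Matches: at [3:5] → '#='.
Every occurrence is swapped for '_'.

'rfU_'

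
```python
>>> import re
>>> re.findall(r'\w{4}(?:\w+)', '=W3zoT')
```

['W3zoT']

This matches exactly 4 of a word character; then one or more of a word character (non-capturing group).
No capturing groups, so `findall` returns the 1 full match string.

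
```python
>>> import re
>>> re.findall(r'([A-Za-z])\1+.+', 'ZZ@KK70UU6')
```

`\1` is not a pattern — it's the concrete string captured by group 1, re-applied verbatim.
Scanning left to right: at [0:10] match 'ZZ@KK70UU6', group 1 = 'Z'.
One capturing group, so `findall` returns just the captured substring from the one match — 1 in all.

['Z']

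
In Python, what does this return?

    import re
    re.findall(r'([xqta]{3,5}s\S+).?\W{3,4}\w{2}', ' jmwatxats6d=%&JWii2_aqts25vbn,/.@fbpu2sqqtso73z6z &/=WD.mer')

The pattern matches 3 to 5 of one of [xqta], then the literal 's', then one or more of a non-whitespace character (captured); then optionally any character, then 3 to 4 of a non-word character, then exactly 2 of a word character.
`findall` collects group 1 from the one match (1 total).

['atxats6d=%&JWii2_aqts25vbn,/.@fbpu2sqqtso73z6z']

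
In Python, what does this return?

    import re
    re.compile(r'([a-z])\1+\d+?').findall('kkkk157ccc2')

['k', 'c']

The backreference `\1` re-matches whatever the first group consumed, character for character.
With a single group, `findall` returns only what that group captured — 2 items.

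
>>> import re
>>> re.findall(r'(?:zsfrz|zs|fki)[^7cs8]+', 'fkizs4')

['fkiz']

Scanning left to right: at [0:4] → 'fkiz'.
With no groups in the pattern, `findall` gives back each whole match — 1 here.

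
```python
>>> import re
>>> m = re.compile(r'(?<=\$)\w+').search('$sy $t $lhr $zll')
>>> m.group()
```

'sy'

The lookaround is zero-width — it requires the adjacent text to match without consuming it, so the asserted text isn't part of the match.
`search` walks the string left to right and returns the first match it finds.
The match spans [1:3] → 'sy'.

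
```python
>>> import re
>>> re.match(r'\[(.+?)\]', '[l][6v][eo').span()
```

(0, 3)

`match` is anchored at position 0; if the pattern doesn't fit there, it returns None.
The match spans [0:3] → '[l]'.
Captured: group 1 = 'l'.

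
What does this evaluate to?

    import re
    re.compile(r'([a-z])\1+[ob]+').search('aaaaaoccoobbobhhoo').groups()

The match spans [0:6] → 'aaaaao'.
Captured: group 1 = 'a'.

('a',)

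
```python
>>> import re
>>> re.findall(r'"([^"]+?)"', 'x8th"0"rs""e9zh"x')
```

Walking the string: at [4:7] match '"0"', group 1 = '0'; at [10:16] match '"e9zh"', group 1 = 'e9zh'.
`findall` collects group 1 from each match (2 total).

['0', 'e9zh']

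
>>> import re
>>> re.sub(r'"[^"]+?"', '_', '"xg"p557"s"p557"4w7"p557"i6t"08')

'_p557_p557_p557_08'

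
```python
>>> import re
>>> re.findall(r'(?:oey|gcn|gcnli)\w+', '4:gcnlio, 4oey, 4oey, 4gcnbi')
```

Matches: at [2:8] → 'gcnlio'; at [23:28] → 'gcnbi'.
No capturing groups, so `findall` returns the 2 full match strings.

['gcnlio', 'gcnbi']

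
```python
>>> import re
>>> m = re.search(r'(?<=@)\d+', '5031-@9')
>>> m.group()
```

The `(?=…)`/`(?<=…)` assertion just peeks at neighbouring text; it doesn't advance the match position.
The match spans [6:7] → '9'.

'9'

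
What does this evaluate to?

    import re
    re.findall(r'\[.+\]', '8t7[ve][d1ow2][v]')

['[ve][d1ow2][v]']

Matches: at [3:17] → '[ve][d1ow2][v]'.
No capturing groups, so `findall` returns the 1 full match string.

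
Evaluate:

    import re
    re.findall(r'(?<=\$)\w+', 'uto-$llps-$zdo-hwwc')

['llps', 'zdo']

The positive lookaround only admits positions where the adjacent text matches; those characters stay outside the span.
Walking the string: at [5:9] → 'llps'; at [11:14] → 'zdo'.
Since nothing is captured, `findall` lists the 2 matched substrings directly.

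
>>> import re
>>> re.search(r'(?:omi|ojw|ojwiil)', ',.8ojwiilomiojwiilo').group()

'ojw'

Branches in `(...|...)` are attempted left-to-right; the first branch that allows the whole pattern to succeed is taken.
The match spans [3:6] → 'ojw'.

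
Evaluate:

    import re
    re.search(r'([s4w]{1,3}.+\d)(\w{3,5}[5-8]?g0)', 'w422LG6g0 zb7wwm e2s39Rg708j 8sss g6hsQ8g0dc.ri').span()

(0, 42)

The pattern matches 1 to 3 of one of [s4w], then one or more of any character, then a digit (captured); then 3 to 5 of a word character, then optionally a character in [5-8], then the literal 'g0' (captured).
`search` walks the string left to right and returns the first match it finds.
The match spans [0:42] → 'w422LG6g0 zb7wwm e2s39Rg708j 8sss g6hsQ8g0'.
Captured: group 1 = 'w422LG6g0 zb7wwm e2s39Rg708j 8sss g6', group 2 = 'hsQ8g0'.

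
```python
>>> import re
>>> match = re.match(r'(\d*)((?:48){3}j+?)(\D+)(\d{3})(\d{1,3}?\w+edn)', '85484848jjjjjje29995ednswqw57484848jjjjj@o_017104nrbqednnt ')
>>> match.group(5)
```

'95edn'

The match spans [0:23] → '85484848jjjjjje29995edn'.
Captured: group 1 = '85', group 2 = '484848j', group 3 = 'jjjjje', group 4 = '299', group 5 = '95edn'.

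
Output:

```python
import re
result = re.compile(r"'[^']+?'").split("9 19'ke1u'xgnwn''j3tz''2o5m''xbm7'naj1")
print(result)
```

['9 19', "xgnwn'", '', '', 'naj1']

Matches to split on: at [4:10] → "'ke1u'"; at [16:22] → "'j3tz'"; at [22:28] → "'2o5m'"; at [28:34] → "'xbm7'".
The string is cut at each match, leaving 5 pieces.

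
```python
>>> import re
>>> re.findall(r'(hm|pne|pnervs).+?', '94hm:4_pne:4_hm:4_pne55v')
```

['hm', 'pne', 'hm', 'pne']

`findall` collects group 1 from each match (4 total).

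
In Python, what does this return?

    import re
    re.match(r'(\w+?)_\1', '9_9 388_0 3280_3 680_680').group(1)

'9'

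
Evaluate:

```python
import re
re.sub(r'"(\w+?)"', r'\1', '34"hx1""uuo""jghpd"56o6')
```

'34hx1uuojghpd56o6'

Matches: at [2:7] → '"hx1"'; at [7:12] → '"uuo"'; at [12:19] → '"jghpd"'.
`\1` in the replacement pulls in group 1's text for each match.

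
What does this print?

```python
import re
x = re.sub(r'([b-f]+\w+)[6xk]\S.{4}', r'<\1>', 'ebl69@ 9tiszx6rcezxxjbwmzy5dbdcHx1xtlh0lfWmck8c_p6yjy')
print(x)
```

<ebl>iszx6r<cezxxjbwmzy5dbdcHx1xtlh0lfWmc>yjy

This matches one or more of a character in [b-f], then one or more of a word character (captured); then one of [6xk], then a non-whitespace character, then exactly 4 of any character.
Matches: at [0:9] → 'ebl69@ 9t'; at [15:50] → 'cezxxjbwmzy5dbdcHx1xtlh0lfWmck8c_p6'.
The replacement refers to a captured group, so each match is rewritten using its own captured text.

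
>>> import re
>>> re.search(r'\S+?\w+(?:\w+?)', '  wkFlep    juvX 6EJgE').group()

This matches one or more of a non-whitespace character (lazy), then one or more of a word character; then one or more of a word character (lazy) (non-capturing group).
The match spans [2:8] → 'wkFlep'.

'wkFlep'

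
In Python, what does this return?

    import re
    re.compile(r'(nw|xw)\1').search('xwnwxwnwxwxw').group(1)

`\1` is not a pattern — it's the concrete string captured by group 1, re-applied verbatim.
Unlike `match`, `search` isn't anchored — it looks for the pattern anywhere in the string.
The match spans [8:12] → 'xwxw'.
Captured: group 1 = 'xw'.

'xw'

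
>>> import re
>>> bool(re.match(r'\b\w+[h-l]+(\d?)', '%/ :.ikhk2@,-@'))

False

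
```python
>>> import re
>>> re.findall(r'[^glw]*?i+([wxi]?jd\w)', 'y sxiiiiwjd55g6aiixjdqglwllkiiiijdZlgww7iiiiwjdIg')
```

['wjd5', 'xjdq', 'jdZ', 'wjdI']

Pattern: zero or more of any character except [glw] (lazy), then one or more of the literal 'i'; then optionally one of [wxi], then the literal 'jd', then a word character (captured).
Scanning left to right: at [0:12] match 'y sxiiiiwjd5', group 1 = 'wjd5'; at [14:22] match '6aiixjdq', group 1 = 'xjdq'; at [27:35] match 'kiiiijdZ', group 1 = 'jdZ'; at [39:48] match '7iiiiwjdI', group 1 = 'wjdI'.
With a single group, `findall` returns only what that group captured — 4 items.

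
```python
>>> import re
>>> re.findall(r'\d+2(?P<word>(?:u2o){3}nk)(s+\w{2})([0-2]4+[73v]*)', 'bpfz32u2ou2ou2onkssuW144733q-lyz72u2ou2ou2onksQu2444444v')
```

This matches one or more of a digit, then a literal '2'; then the literal 'u2o' repeated 3 times, then the literal 'nk' (captured as 'word'); then one or more of the literal 's', then exactly 2 of a word character (captured); then a character in [0-2], then one or more of a literal '4', then zero or more of one of [73v] (captured).
Scanning left to right: at [4:27] match '32u2ou2ou2onkssuW144733', groups = ('u2ou2ou2onk', 'ssuW', '144733'); at [32:56] match '72u2ou2ou2onksQu2444444v', groups = ('u2ou2ou2onk', 'sQu', '2444444v').
Multiple groups make `findall` return tuples — one 3-tuple for each match.

[('u2ou2ou2onk', 'ssuW', '144733'), ('u2ou2ou2onk', 'sQu', '2444444v')]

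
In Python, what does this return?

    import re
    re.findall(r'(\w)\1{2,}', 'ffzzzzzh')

A backreference is literal: `\1` must see the identical characters the first group matched.
`findall` collects group 1 from the one match (1 total).

['z']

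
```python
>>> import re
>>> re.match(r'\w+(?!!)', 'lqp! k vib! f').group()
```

'lq'

With `match`, the pattern is implicitly anchored at the beginning.
The match spans [0:2] → 'lq'.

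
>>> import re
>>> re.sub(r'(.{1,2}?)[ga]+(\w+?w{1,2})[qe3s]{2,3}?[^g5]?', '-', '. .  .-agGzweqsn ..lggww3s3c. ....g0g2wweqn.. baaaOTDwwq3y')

'. .  -n .-c. ..-..-'

This matches 1 to 2 of any character (lazy) (captured); then one or more of one of [ga]; then one or more of a word character (lazy), then 1 to 2 of the literal 'w' (captured); then 2 to 3 of one of [qe3s] (lazy), then optionally any character except [g5].
Every occurrence is swapped for '-'.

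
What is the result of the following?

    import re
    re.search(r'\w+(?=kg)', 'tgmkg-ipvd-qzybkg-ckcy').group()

'tgm'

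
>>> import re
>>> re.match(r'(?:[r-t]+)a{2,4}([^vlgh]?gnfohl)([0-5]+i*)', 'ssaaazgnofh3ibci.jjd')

`re.match` only tries the pattern at the start of the string.
Here the pattern fails at index 0, so the call returns None.

None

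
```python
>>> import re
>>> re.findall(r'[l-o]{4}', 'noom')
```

['noom']

With no groups in the pattern, `findall` gives back each whole match — 1 here.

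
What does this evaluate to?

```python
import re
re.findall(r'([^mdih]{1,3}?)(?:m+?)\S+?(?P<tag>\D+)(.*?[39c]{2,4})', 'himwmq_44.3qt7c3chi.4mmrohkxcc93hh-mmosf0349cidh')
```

[('w', '_', '44.3qt7c3c'), ('.4', 'rohkxcc', '93'), ('-', 'osf', '0349c')]

Because the quantifier is non-greedy, it stops expanding at the earliest point where the rest of the pattern can succeed.
With 3 capturing groups, `findall` returns a 3-tuple per match.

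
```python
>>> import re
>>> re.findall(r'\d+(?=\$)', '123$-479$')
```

['123', '479']

The positive lookaround only admits positions where the adjacent text matches; those characters stay outside the span.
Matches: at [0:3] → '123'; at [5:8] → '479'.
`findall` yields the raw match text (2 of them) because the pattern has no groups.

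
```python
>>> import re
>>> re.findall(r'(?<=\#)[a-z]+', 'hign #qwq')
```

The positive lookaround only admits positions where the adjacent text matches; those characters stay outside the span.
Walking the string: at [6:9] → 'qwq'.
`findall` yields the raw match text (1 of them) because the pattern has no groups.

['qwq']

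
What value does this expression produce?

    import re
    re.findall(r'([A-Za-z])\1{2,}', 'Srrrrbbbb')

['r', 'b']

`\1` has to match the exact text group 1 already captured.
With a single group, `findall` returns only what that group captured — 2 items.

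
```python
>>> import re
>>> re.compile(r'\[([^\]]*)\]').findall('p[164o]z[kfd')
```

['164o']

Because there's exactly one group, `findall` drops the full match and keeps group 1 from the one hit.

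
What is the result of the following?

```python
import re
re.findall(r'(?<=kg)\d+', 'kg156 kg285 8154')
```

['156', '285']

Because the assertion is zero-width, the text it checks is not consumed and won't appear in the result.
With no groups in the pattern, `findall` gives back each whole match — 2 here.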